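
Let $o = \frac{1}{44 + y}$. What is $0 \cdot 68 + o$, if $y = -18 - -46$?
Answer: $\frac{1}{72} \approx 0.013889$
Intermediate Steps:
$y = 28$ ($y = -18 + 46 = 28$)
$o = \frac{1}{72}$ ($o = \frac{1}{44 + 28} = \frac{1}{72} \approx 0.013889$)
$0 \cdot 68 + o = 0 \cdot 68 + \frac{1}{72} = 0 + \frac{1}{72} = \frac{1}{72}$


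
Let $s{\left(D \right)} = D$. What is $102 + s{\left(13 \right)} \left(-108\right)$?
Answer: $-1302$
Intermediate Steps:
$102 + s{\left(13 \right)} \left(-108\right) = 102 + 13 \left(-108\right) = 102 - 1404 = -1302$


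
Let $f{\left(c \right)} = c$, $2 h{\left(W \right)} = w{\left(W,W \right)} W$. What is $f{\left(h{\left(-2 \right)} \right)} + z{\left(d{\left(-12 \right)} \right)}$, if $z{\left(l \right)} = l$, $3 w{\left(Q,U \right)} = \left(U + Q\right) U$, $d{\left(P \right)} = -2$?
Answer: $- \frac{14}{3} \approx -4.6667$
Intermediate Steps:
$w{\left(Q,U \right)} = \frac{U \left(Q + U\right)}{3}$ ($w{\left(Q,U \right)} = \frac{\left(U + Q\right) U}{3} = \frac{\left(Q + U\right) U}{3} = \frac{U \left(Q + U\right)}{3}$)
$h{\left(W \right)} = \frac{W^{3}}{3}$ ($h{\left(W \right)} = \frac{\frac{W \left(W + W\right)}{3} W}{2} = \frac{\frac{W 2 W}{3} W}{2} = \frac{\frac{2 W^{2}}{3} W}{2} = \frac{\frac{2}{3} W^{3}}{2} = \frac{W^{3}}{3}$)
$f{\left(h{\left(-2 \right)} \right)} + z{\left(d{\left(-12 \right)} \right)} = \frac{\left(-2\right)^{3}}{3} - 2 = \frac{1}{3} \left(-8\right) - 2 = - \frac{8}{3} - 2 = - \frac{14}{3}$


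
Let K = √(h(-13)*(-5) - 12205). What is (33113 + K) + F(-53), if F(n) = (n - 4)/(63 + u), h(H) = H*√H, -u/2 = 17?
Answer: 960220/29 + √(-12205 + 65*I*√13) ≈ 33112.0 + 110.48*I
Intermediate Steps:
u = -34 (u = -2*17 = -34)
h(H) = H^(3/2)
F(n) = -4/29 + n/29 (F(n) = (n - 4)/(63 - 34) = (-4 + n)/29 = (-4 + n)*(1/29) = -4/29 + n/29)
K = √(-12205 + 65*I*√13) (K = √((-13)^(3/2)*(-5) - 12205) = √(-13*I*√13*(-5) - 12205) = √(65*I*√13 - 12205) = √(-12205 + 65*I*√13) ≈ 1.061 + 110.48*I)
(33113 + K) + F(-53) = (33113 + √(-12205 + 65*I*√13)) + (-4/29 + (1/29)*(-53)) = (33113 + √(-12205 + 65*I*√13)) + (-4/29 - 53/29) = (33113 + √(-12205 + 65*I*√13)) - 57/29 = 960220/29 + √(-12205 + 65*I*√13)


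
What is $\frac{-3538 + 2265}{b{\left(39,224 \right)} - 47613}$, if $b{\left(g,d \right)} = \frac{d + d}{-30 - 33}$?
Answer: $\frac{11457}{428581} \approx 0.026732$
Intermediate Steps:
$b{\left(g,d \right)} = - \frac{2 d}{63}$ ($b{\left(g,d \right)} = \frac{2 d}{-63} = 2 d \left(- \frac{1}{63}\right) = - \frac{2 d}{63}$)
$\frac{-3538 + 2265}{b{\left(39,224 \right)} - 47613} = \frac{-3538 + 2265}{\left(- \frac{2}{63}\right) 224 - 47613} = - \frac{1273}{- \frac{64}{9} - 47613} = - \frac{1273}{- \frac{428581}{9}} = \left(-1273\right) \left(- \frac{9}{428581}\right) = \frac{11457}{428581}$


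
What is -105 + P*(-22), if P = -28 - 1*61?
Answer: 1853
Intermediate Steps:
P = -89 (P = -28 - 61 = -89)
-105 + P*(-22) = -105 - 89*(-22) = -105 + 1958 = 1853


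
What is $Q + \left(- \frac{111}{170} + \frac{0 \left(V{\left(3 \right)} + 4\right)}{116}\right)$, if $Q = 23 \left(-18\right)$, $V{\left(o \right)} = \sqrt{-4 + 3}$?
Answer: $- \frac{70491}{170} \approx -414.65$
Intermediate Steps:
$V{\left(o \right)} = i$ ($V{\left(o \right)} = \sqrt{-1} = i$)
$Q = -414$
$Q + \left(- \frac{111}{170} + \frac{0 \left(V{\left(3 \right)} + 4\right)}{116}\right) = -414 - \left(\frac{111}{170} - \frac{0 \left(i + 4\right)}{116}\right) = -414 - \left(\frac{111}{170} - 0 \left(4 + i\right) \frac{1}{116}\right) = -414 + \left(- \frac{111}{170} + 0 \cdot \frac{1}{116}\right) = -414 + \left(- \frac{111}{170} + 0\right) = -414 - \frac{111}{170} = - \frac{70491}{170}$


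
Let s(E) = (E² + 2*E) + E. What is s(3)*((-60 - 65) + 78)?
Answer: -846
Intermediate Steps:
s(E) = E² + 3*E
s(3)*((-60 - 65) + 78) = (3*(3 + 3))*((-60 - 65) + 78) = (3*6)*(-125 + 78) = 18*(-47) = -846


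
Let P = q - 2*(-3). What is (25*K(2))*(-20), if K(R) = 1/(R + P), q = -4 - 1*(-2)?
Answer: -250/3 ≈ -83.333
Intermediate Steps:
q = -2 (q = -4 + 2 = -2)
P = 4 (P = -2 - 2*(-3) = -2 - 1*(-6) = -2 + 6 = 4)
K(R) = 1/(4 + R) (K(R) = 1/(R + 4) = 1/(4 + R))
(25*K(2))*(-20) = (25/(4 + 2))*(-20) = (25/6)*(-20) = -250/3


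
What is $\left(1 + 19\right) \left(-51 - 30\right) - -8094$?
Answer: $6474$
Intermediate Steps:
$\left(1 + 19\right) \left(-51 - 30\right) - -8094 = 20 \left(-81\right) + 8094 = -1620 + 8094 = 6474$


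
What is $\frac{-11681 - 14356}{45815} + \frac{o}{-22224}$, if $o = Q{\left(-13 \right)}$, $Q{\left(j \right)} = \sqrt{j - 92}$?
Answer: $- \frac{2367}{4165} - \frac{i \sqrt{105}}{22224} \approx -0.56831 - 0.00046108 i$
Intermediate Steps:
$Q{\left(j \right)} = \sqrt{-92 + j}$
$o = i \sqrt{105}$ ($o = \sqrt{-92 - 13} = \sqrt{-105} = i \sqrt{105} \approx 10.247 i$)
$\frac{-11681 - 14356}{45815} + \frac{o}{-22224} = \frac{-11681 - 14356}{45815} + \frac{i \sqrt{105}}{-22224} = \left(-26037\right) \frac{1}{45815} + i \sqrt{105} \left(- \frac{1}{22224}\right) = - \frac{2367}{4165} - \frac{i \sqrt{105}}{22224}$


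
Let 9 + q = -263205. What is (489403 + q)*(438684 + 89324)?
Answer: 119429601512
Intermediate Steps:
q = -263214 (q = -9 - 263205 = -263214)
(489403 + q)*(438684 + 89324) = (489403 - 263214)*(438684 + 89324) = 226189*528008 = 119429601512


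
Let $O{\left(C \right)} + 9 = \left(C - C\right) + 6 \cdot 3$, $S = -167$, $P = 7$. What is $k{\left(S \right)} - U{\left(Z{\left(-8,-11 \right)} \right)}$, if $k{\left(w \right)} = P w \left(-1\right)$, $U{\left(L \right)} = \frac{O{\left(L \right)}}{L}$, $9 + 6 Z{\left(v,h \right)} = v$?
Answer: $\frac{19927}{17} \approx 1172.2$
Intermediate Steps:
$O{\left(C \right)} = 9$ ($O{\left(C \right)} = -9 + \left(\left(C - C\right) + 6 \cdot 3\right) = -9 + \left(0 + 18\right) = -9 + 18 = 9$)
$Z{\left(v,h \right)} = - \frac{3}{2} + \frac{v}{6}$
$U{\left(L \right)} = \frac{9}{L}$
$k{\left(w \right)} = - 7 w$ ($k{\left(w \right)} = 7 w \left(-1\right) = - 7 w$)
$k{\left(S \right)} - U{\left(Z{\left(-8,-11 \right)} \right)} = \left(-7\right) \left(-167\right) - \frac{9}{- \frac{3}{2} + \frac{1}{6} \left(-8\right)} = 1169 - \frac{9}{- \frac{3}{2} - \frac{4}{3}} = 1169 - \frac{9}{- \frac{17}{6}} = 1169 - 9 \left(- \frac{6}{17}\right) = 1169 - - \frac{54}{17} = 1169 + \frac{54}{17} = \frac{19927}{17}$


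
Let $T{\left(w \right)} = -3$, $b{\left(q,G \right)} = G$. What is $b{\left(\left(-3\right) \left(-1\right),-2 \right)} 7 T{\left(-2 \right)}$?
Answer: $42$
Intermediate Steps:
$b{\left(\left(-3\right) \left(-1\right),-2 \right)} 7 T{\left(-2 \right)} = \left(-2\right) 7 \left(-3\right) = \left(-14\right) \left(-3\right) = 42$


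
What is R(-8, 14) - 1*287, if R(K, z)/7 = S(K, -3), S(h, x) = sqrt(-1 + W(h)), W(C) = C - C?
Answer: -287 + 7*I ≈ -287.0 + 7.0*I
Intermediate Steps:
W(C) = 0
S(h, x) = I (S(h, x) = sqrt(-1 + 0) = sqrt(-1) = I)
R(K, z) = 7*I
R(-8, 14) - 1*287 = 7*I - 1*287 = 7*I - 287 = -287 + 7*I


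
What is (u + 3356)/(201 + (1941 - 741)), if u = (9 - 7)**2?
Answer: 1120/467 ≈ 2.3983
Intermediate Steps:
u = 4 (u = 2**2 = 4)
(u + 3356)/(201 + (1941 - 741)) = (4 + 3356)/(201 + (1941 - 741)) = 3360/(201 + 1200) = 3360/1401 = 3360*(1/1401) = 1120/467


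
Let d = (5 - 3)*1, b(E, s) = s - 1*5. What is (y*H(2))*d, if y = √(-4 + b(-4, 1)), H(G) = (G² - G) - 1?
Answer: 4*I*√2 ≈ 5.6569*I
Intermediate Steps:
b(E, s) = -5 + s (b(E, s) = s - 5 = -5 + s)
H(G) = -1 + G² - G
y = 2*I*√2 (y = √(-4 + (-5 + 1)) = √(-4 - 4) = √(-8) = 2*I*√2 ≈ 2.8284*I)
d = 2 (d = 2*1 = 2)
(y*H(2))*d = ((2*I*√2)*(-1 + 2² - 1*2))*2 = ((2*I*√2)*(-1 + 4 - 2))*2 = ((2*I*√2)*1)*2 = (2*I*√2)*2 = 4*I*√2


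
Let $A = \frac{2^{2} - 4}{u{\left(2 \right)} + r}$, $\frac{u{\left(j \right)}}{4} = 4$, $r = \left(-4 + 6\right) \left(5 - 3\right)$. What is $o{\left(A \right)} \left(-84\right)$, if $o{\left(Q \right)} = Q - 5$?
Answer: $420$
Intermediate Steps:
$r = 4$ ($r = 2 \cdot 2 = 4$)
$u{\left(j \right)} = 16$ ($u{\left(j \right)} = 4 \cdot 4 = 16$)
$A = 0$ ($A = \frac{2^{2} - 4}{16 + 4} = \frac{4 - 4}{20} = 0 \cdot \frac{1}{20} = 0$)
$o{\left(Q \right)} = -5 + Q$
$o{\left(A \right)} \left(-84\right) = \left(-5 + 0\right) \left(-84\right) = \left(-5\right) \left(-84\right) = 420$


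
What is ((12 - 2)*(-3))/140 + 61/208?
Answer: 115/1456 ≈ 0.078984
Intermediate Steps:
((12 - 2)*(-3))/140 + 61/208 = (10*(-3))*(1/140) + 61*(1/208) = -30*1/140 + 61/208 = -3/14 + 61/208 = 115/1456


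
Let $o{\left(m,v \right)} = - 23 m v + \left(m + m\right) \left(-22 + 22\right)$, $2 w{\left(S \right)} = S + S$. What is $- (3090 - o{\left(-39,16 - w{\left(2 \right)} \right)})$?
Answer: $9468$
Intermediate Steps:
$w{\left(S \right)} = S$ ($w{\left(S \right)} = \frac{S + S}{2} = \frac{2 S}{2} = S$)
$o{\left(m,v \right)} = - 23 m v$ ($o{\left(m,v \right)} = - 23 m v + 2 m 0 = - 23 m v + 0 = - 23 m v$)
$- (3090 - o{\left(-39,16 - w{\left(2 \right)} \right)}) = - (3090 - \left(-23\right) \left(-39\right) \left(16 - 2\right)) = - (3090 - \left(-23\right) \left(-39\right) 14) = - (3090 - 12558) = \left(-1\right) \left(-9468\right) = 9468$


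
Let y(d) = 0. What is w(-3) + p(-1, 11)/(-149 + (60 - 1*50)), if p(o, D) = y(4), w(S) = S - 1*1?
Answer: -4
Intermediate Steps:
w(S) = -1 + S (w(S) = S - 1 = -1 + S)
p(o, D) = 0
w(-3) + p(-1, 11)/(-149 + (60 - 1*50)) = (-1 - 3) + 0/(-149 + (60 - 1*50)) = -4 + 0/(-149 + (60 - 50)) = -4 + 0/(-149 + 10) = -4 + 0/(-139) = -4 + 0*(-1/139) = -4 + 0 = -4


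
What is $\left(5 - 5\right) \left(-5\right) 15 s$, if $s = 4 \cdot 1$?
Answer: $0$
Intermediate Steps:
$s = 4$
$\left(5 - 5\right) \left(-5\right) 15 s = \left(5 - 5\right) \left(-5\right) 15 \cdot 4 = 0 \left(-5\right) 15 \cdot 4 = 0 \cdot 15 \cdot 4 = 0 \cdot 4 = 0$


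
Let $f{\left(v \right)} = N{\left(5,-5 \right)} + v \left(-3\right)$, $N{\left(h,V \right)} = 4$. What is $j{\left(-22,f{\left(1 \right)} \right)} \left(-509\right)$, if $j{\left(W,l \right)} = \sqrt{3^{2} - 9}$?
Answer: $0$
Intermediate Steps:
$f{\left(v \right)} = 4 - 3 v$ ($f{\left(v \right)} = 4 + v \left(-3\right) = 4 - 3 v$)
$j{\left(W,l \right)} = 0$ ($j{\left(W,l \right)} = \sqrt{9 - 9} = \sqrt{0} = 0$)
$j{\left(-22,f{\left(1 \right)} \right)} \left(-509\right) = 0 \left(-509\right) = 0$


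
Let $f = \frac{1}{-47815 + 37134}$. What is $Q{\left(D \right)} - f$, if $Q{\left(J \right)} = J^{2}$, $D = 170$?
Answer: $\frac{308680901}{10681} \approx 28900.0$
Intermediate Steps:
$f = - \frac{1}{10681}$ ($f = \frac{1}{-10681} = - \frac{1}{10681} \approx -9.3624 \cdot 10^{-5}$)
$Q{\left(D \right)} - f = 170^{2} - - \frac{1}{10681} = 28900 + \frac{1}{10681} = \frac{308680901}{10681}$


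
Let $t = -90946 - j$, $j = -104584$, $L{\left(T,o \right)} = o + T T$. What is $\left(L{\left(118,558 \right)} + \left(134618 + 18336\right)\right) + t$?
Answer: $181074$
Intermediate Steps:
$L{\left(T,o \right)} = o + T^{2}$
$t = 13638$ ($t = -90946 - -104584 = -90946 + 104584 = 13638$)
$\left(L{\left(118,558 \right)} + \left(134618 + 18336\right)\right) + t = \left(\left(558 + 118^{2}\right) + \left(134618 + 18336\right)\right) + 13638 = \left(\left(558 + 13924\right) + 152954\right) + 13638 = \left(14482 + 152954\right) + 13638 = 167436 + 13638 = 181074$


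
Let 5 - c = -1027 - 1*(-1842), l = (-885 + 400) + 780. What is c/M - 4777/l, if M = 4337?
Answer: -20956799/1279415 ≈ -16.380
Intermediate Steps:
l = 295 (l = -485 + 780 = 295)
c = -810 (c = 5 - (-1027 - 1*(-1842)) = 5 - (-1027 + 1842) = 5 - 1*815 = 5 - 815 = -810)
c/M - 4777/l = -810/4337 - 4777/295 = -20956799/1279415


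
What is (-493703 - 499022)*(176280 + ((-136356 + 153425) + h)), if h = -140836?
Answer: -52130967925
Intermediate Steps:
(-493703 - 499022)*(176280 + ((-136356 + 153425) + h)) = (-493703 - 499022)*(176280 + ((-136356 + 153425) - 140836)) = -992725*(176280 + (17069 - 140836)) = -992725*(176280 - 123767) = -992725*52513 = -52130967925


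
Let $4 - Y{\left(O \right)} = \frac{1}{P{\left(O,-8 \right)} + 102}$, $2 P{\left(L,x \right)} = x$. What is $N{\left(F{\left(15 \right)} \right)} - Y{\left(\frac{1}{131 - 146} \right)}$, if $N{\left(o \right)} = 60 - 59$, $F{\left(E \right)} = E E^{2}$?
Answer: $- \frac{293}{98} \approx -2.9898$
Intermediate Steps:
$F{\left(E \right)} = E^{3}$
$P{\left(L,x \right)} = \frac{x}{2}$
$N{\left(o \right)} = 1$
$Y{\left(O \right)} = \frac{391}{98}$ ($Y{\left(O \right)} = 4 - \frac{1}{\frac{1}{2} \left(-8\right) + 102} = 4 - \frac{1}{-4 + 102} = 4 - \frac{1}{98} = \frac{391}{98}$)
$N{\left(F{\left(15 \right)} \right)} - Y{\left(\frac{1}{131 - 146} \right)} = 1 - \frac{391}{98} = - \frac{293}{98}$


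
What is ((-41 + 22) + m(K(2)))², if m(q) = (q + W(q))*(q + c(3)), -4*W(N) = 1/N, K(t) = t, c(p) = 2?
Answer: 529/4 ≈ 132.25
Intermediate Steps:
W(N) = -1/(4*N)
m(q) = (2 + q)*(q - 1/(4*q)) (m(q) = (q - 1/(4*q))*(q + 2) = (q - 1/(4*q))*(2 + q) = (2 + q)*(q - 1/(4*q)))
((-41 + 22) + m(K(2)))² = ((-41 + 22) + (-¼ + 2² + 2*2 - ½/2))² = (-19 + (-¼ + 4 + 4 - ½*½))² = (-19 + (-¼ + 4 + 4 - ¼))² = (-19 + 15/2)² = (-23/2)² = 529/4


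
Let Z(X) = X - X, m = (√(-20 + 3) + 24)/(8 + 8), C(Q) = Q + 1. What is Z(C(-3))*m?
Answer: 0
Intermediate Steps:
C(Q) = 1 + Q
m = 3/2 + I*√17/16 (m = (√(-17) + 24)/16 = (I*√17 + 24)*(1/16) = (24 + I*√17)*(1/16) = 3/2 + I*√17/16 ≈ 1.5 + 0.25769*I)
Z(X) = 0
Z(C(-3))*m = 0*(3/2 + I*√17/16) = 0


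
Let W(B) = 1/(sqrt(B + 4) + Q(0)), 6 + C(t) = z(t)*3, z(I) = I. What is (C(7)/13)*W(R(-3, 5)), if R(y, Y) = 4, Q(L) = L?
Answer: 15*sqrt(2)/52 ≈ 0.40795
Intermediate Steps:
C(t) = -6 + 3*t (C(t) = -6 + t*3 = -6 + 3*t)
W(B) = 1/sqrt(4 + B) (W(B) = 1/(sqrt(B + 4) + 0) = 1/(sqrt(4 + B) + 0) = 1/(sqrt(4 + B)) = 1/sqrt(4 + B))
(C(7)/13)*W(R(-3, 5)) = ((-6 + 3*7)/13)/sqrt(4 + 4) = ((-6 + 21)*(1/13))/sqrt(8) = (15*(1/13))*(sqrt(2)/4) = 15*(sqrt(2)/4)/13 = 15*sqrt(2)/52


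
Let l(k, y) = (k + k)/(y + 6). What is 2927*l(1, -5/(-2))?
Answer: 11708/17 ≈ 688.71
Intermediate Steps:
l(k, y) = 2*k/(6 + y) (l(k, y) = (2*k)/(6 + y) = 2*k/(6 + y))
2927*l(1, -5/(-2)) = 2927*(2*1/(6 - 5/(-2))) = 2927*(2*1/(6 - 5*(-1)/2)) = 2927*(2*1/(6 - 5*(-½))) = 2927*(2*1/(6 + 5/2)) = 2927*(2*1/(17/2)) = 2927*(2*1*(2/17)) = 2927*(4/17) = 11708/17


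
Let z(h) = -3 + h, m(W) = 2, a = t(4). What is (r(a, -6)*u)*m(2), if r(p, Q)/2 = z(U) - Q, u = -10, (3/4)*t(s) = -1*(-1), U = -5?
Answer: 80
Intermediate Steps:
t(s) = 4/3 (t(s) = 4*(-1*(-1))/3 = (4/3)*1 = 4/3)
a = 4/3 ≈ 1.3333
r(p, Q) = -16 - 2*Q (r(p, Q) = 2*((-3 - 5) - Q) = 2*(-8 - Q) = -16 - 2*Q)
(r(a, -6)*u)*m(2) = ((-16 - 2*(-6))*(-10))*2 = ((-16 + 12)*(-10))*2 = -4*(-10)*2 = 40*2 = 80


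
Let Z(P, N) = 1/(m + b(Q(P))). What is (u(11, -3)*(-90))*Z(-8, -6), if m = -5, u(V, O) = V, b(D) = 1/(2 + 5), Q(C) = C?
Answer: 3465/17 ≈ 203.82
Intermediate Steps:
b(D) = 1/7
Z(P, N) = -7/34 (Z(P, N) = 1/(-5 + 1/7) = 1/(-34/7) = -7/34)
(u(11, -3)*(-90))*Z(-8, -6) = (11*(-90))*(-7/34) = -990*(-7/34) = 3465/17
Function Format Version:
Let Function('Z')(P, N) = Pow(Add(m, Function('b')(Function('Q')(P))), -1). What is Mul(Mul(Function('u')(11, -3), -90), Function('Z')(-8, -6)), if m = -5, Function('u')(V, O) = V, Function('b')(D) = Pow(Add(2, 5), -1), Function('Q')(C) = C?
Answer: Rational(3465, 17) ≈ 203.82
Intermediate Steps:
Function('b')(D) = Rational(1, 7) (Function('b')(D) = Pow(7, -1) = Rational(1, 7))
Function('Z')(P, N) = Rational(-7, 34) (Function('Z')(P, N) = Pow(Add(-5, Rational(1, 7)), -1) = Pow(Rational(-34, 7), -1) = Rational(-7, 34))
Mul(Mul(Function('u')(11, -3), -90), Function('Z')(-8, -6)) = Mul(Mul(11, -90), Rational(-7, 34)) = Mul(-990, Rational(-7, 34)) = Rational(3465, 17)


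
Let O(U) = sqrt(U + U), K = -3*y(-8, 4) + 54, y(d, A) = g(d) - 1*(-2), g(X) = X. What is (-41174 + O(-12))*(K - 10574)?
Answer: 432409348 - 21004*I*sqrt(6) ≈ 4.3241e+8 - 51449.0*I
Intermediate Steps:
y(d, A) = 2 + d (y(d, A) = d - 1*(-2) = d + 2 = 2 + d)
K = 72 (K = -3*(2 - 8) + 54 = -3*(-6) + 54 = 18 + 54 = 72)
O(U) = sqrt(2)*sqrt(U) (O(U) = sqrt(2*U) = sqrt(2)*sqrt(U))
(-41174 + O(-12))*(K - 10574) = (-41174 + sqrt(2)*sqrt(-12))*(72 - 10574) = (-41174 + sqrt(2)*(2*I*sqrt(3)))*(-10502) = (-41174 + 2*I*sqrt(6))*(-10502) = 432409348 - 21004*I*sqrt(6)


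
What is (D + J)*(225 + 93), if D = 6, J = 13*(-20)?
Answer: -80772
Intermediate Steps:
J = -260
(D + J)*(225 + 93) = (6 - 260)*(225 + 93) = -254*318 = -80772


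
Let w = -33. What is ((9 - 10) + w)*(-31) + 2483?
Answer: 3537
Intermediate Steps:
((9 - 10) + w)*(-31) + 2483 = ((9 - 10) - 33)*(-31) + 2483 = (-1 - 33)*(-31) + 2483 = -34*(-31) + 2483 = 1054 + 2483 = 3537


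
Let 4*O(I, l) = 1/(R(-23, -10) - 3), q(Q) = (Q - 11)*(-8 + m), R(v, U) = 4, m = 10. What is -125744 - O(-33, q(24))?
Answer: -502977/4 ≈ -1.2574e+5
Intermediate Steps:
q(Q) = -22 + 2*Q (q(Q) = (Q - 11)*(-8 + 10) = (-11 + Q)*2 = -22 + 2*Q)
O(I, l) = ¼ (O(I, l) = 1/(4*(4 - 3)) = (¼)/1 = (¼)*1 = ¼)
-125744 - O(-33, q(24)) = -125744 - 1*¼ = -125744 - ¼ = -502977/4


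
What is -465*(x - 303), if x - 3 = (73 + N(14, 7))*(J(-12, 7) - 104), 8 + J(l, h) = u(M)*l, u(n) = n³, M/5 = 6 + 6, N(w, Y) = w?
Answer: 104864030460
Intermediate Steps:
M = 60 (M = 5*(6 + 6) = 5*12 = 60)
J(l, h) = -8 + 216000*l (J(l, h) = -8 + 60³*l = -8 + 216000*l)
x = -225513741 (x = 3 + (73 + 14)*((-8 + 216000*(-12)) - 104) = 3 + 87*((-8 - 2592000) - 104) = 3 + 87*(-2592008 - 104) = 3 + 87*(-2592112) = 3 - 225513744 = -225513741)
-465*(x - 303) = -465*(-225513741 - 303) = -465*(-225514044) = 104864030460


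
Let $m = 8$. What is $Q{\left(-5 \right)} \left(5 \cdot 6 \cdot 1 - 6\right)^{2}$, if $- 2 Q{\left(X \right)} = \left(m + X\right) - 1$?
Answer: $-576$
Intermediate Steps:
$Q{\left(X \right)} = - \frac{7}{2} - \frac{X}{2}$ ($Q{\left(X \right)} = - \frac{\left(8 + X\right) - 1}{2} = - \frac{7 + X}{2} = - \frac{7}{2} - \frac{X}{2}$)
$Q{\left(-5 \right)} \left(5 \cdot 6 \cdot 1 - 6\right)^{2} = \left(- \frac{7}{2} - - \frac{5}{2}\right) \left(5 \cdot 6 \cdot 1 - 6\right)^{2} = \left(- \frac{7}{2} + \frac{5}{2}\right) \left(30 \cdot 1 - 6\right)^{2} = - \left(30 - 6\right)^{2} = - 24^{2} = \left(-1\right) 576 = -576$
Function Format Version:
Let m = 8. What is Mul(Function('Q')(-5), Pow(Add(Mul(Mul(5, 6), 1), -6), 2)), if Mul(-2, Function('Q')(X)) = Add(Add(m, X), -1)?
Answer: -576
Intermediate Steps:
Function('Q')(X) = Add(Rational(-7, 2), Mul(Rational(-1, 2), X)) (Function('Q')(X) = Mul(Rational(-1, 2), Add(Add(8, X), -1)) = Mul(Rational(-1, 2), Add(7, X)) = Add(Rational(-7, 2), Mul(Rational(-1, 2), X)))
Mul(Function('Q')(-5), Pow(Add(Mul(Mul(5, 6), 1), -6), 2)) = Mul(Add(Rational(-7, 2), Mul(Rational(-1, 2), -5)), Pow(Add(Mul(Mul(5, 6), 1), -6), 2)) = Mul(Add(Rational(-7, 2), Rational(5, 2)), Pow(Add(Mul(30, 1), -6), 2)) = Mul(-1, Pow(Add(30, -6), 2)) = Mul(-1, Pow(24, 2)) = Mul(-1, 576) = -576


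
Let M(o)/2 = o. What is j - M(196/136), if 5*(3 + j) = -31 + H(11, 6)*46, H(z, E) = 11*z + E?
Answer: 98287/85 ≈ 1156.3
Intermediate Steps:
M(o) = 2*o
H(z, E) = E + 11*z
j = 5796/5 (j = -3 + (-31 + (6 + 11*11)*46)/5 = -3 + (-31 + (6 + 121)*46)/5 = -3 + (-31 + 127*46)/5 = -3 + (-31 + 5842)/5 = -3 + (⅕)*5811 = -3 + 5811/5 = 5796/5 ≈ 1159.2)
j - M(196/136) = 5796/5 - 2*196/136 = 5796/5 - 2*196*(1/136) = 5796/5 - 2*49/34 = 5796/5 - 1*49/17 = 5796/5 - 49/17 = 98287/85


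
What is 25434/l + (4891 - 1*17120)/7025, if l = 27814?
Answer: -80731778/97696675 ≈ -0.82635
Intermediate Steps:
25434/l + (4891 - 1*17120)/7025 = 25434/27814 + (4891 - 1*17120)/7025 = 25434*(1/27814) + (4891 - 17120)*(1/7025) = 12717/13907 - 12229*1/7025 = 12717/13907 - 12229/7025 = -80731778/97696675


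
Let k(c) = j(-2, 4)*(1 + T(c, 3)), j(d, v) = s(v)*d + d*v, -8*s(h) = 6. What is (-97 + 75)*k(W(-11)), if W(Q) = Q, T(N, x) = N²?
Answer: 17446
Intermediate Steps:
s(h) = -¾ (s(h) = -⅛*6 = -¾)
j(d, v) = -3*d/4 + d*v
k(c) = -13/2 - 13*c²/2 (k(c) = ((¼)*(-2)*(-3 + 4*4))*(1 + c²) = ((¼)*(-2)*(-3 + 16))*(1 + c²) = ((¼)*(-2)*13)*(1 + c²) = -13*(1 + c²)/2 = -13/2 - 13*c²/2)
(-97 + 75)*k(W(-11)) = (-97 + 75)*(-13/2 - 13/2*(-11)²) = -22*(-13/2 - 13/2*121) = -22*(-13/2 - 1573/2) = -22*(-793) = 17446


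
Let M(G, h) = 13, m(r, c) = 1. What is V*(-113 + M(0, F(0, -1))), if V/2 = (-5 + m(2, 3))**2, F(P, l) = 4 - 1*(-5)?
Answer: -3200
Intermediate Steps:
F(P, l) = 9 (F(P, l) = 4 + 5 = 9)
V = 32 (V = 2*(-5 + 1)**2 = 2*(-4)**2 = 2*16 = 32)
V*(-113 + M(0, F(0, -1))) = 32*(-113 + 13) = 32*(-100) = -3200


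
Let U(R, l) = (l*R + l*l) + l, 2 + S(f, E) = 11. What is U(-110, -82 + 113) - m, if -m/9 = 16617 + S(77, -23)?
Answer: 147216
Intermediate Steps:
S(f, E) = 9 (S(f, E) = -2 + 11 = 9)
U(R, l) = l + l² + R*l (U(R, l) = (R*l + l²) + l = (l² + R*l) + l = l + l² + R*l)
m = -149634 (m = -9*(16617 + 9) = -9*16626 = -149634)
U(-110, -82 + 113) - m = (-82 + 113)*(1 - 110 + (-82 + 113)) - 1*(-149634) = 31*(1 - 110 + 31) + 149634 = 31*(-78) + 149634 = -2418 + 149634 = 147216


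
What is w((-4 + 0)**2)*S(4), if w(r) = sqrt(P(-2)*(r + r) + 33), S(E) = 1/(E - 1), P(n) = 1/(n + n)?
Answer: 5/3 ≈ 1.6667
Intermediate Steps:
P(n) = 1/(2*n)
S(E) = 1/(-1 + E)
w(r) = sqrt(33 - r/2) (w(r) = sqrt(((1/2)/(-2))*(r + r) + 33) = sqrt(((1/2)*(-1/2))*(2*r) + 33) = sqrt(-r/2 + 33) = sqrt(33 - r/2))
w((-4 + 0)**2)*S(4) = (sqrt(132 - 2*(-4 + 0)**2)/2)/(-1 + 4) = (sqrt(132 - 2*(-4)**2)/2)/3 = (sqrt(132 - 2*16)/2)*(1/3) = (sqrt(132 - 32)/2)*(1/3) = (sqrt(100)/2)*(1/3) = ((1/2)*10)*(1/3) = 5*(1/3) = 5/3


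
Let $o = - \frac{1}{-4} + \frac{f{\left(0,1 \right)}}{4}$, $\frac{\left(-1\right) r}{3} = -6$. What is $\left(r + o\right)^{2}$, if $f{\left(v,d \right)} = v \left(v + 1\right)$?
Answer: $\frac{5329}{16} \approx 333.06$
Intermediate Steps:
$r = 18$ ($r = \left(-3\right) \left(-6\right) = 18$)
$f{\left(v,d \right)} = v \left(1 + v\right)$
$o = \frac{1}{4}$ ($o = - \frac{1}{-4} + \frac{0 \left(1 + 0\right)}{4} = \left(-1\right) \left(- \frac{1}{4}\right) + 0 \cdot 1 \cdot \frac{1}{4} = \frac{1}{4} + 0 \cdot \frac{1}{4} = \frac{1}{4} + 0 = \frac{1}{4} \approx 0.25$)
$\left(r + o\right)^{2} = \left(18 + \frac{1}{4}\right)^{2} = \left(\frac{73}{4}\right)^{2} = \frac{5329}{16}$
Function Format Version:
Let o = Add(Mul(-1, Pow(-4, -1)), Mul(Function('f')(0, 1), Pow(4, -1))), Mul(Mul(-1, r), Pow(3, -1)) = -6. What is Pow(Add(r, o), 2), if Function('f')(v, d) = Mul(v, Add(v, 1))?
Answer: Rational(5329, 16) ≈ 333.06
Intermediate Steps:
r = 18 (r = Mul(-3, -6) = 18)
Function('f')(v, d) = Mul(v, Add(1, v))
o = Rational(1, 4) (o = Add(Mul(-1, Pow(-4, -1)), Mul(Mul(0, Add(1, 0)), Pow(4, -1))) = Add(Mul(-1, Rational(-1, 4)), Mul(Mul(0, 1), Rational(1, 4))) = Add(Rational(1, 4), Mul(0, Rational(1, 4))) = Add(Rational(1, 4), 0) = Rational(1, 4) ≈ 0.25000)
Pow(Add(r, o), 2) = Pow(Add(18, Rational(1, 4)), 2) = Pow(Rational(73, 4), 2) = Rational(5329, 16)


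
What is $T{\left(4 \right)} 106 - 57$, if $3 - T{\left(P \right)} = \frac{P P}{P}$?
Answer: $-163$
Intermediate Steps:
$T{\left(P \right)} = 3 - P$ ($T{\left(P \right)} = 3 - \frac{P P}{P} = 3 - \frac{P^{2}}{P} = 3 - P$)
$T{\left(4 \right)} 106 - 57 = \left(3 - 4\right) 106 - 57 = \left(-1\right) 106 - 57 = -106 - 57 = -163$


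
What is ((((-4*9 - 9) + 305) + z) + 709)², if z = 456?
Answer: 2030625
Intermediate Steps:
((((-4*9 - 9) + 305) + z) + 709)² = ((((-4*9 - 9) + 305) + 456) + 709)² = ((((-36 - 9) + 305) + 456) + 709)² = (((-45 + 305) + 456) + 709)² = ((260 + 456) + 709)² = (716 + 709)² = 1425² = 2030625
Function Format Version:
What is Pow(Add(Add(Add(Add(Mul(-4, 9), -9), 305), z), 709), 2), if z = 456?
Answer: 2030625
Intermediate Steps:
Pow(Add(Add(Add(Add(Mul(-4, 9), -9), 305), z), 709), 2) = Pow(Add(Add(Add(Add(Mul(-4, 9), -9), 305), 456), 709), 2) = Pow(Add(Add(Add(Add(-36, -9), 305), 456), 709), 2) = Pow(Add(Add(Add(-45, 305), 456), 709), 2) = Pow(Add(Add(260, 456), 709), 2) = Pow(Add(716, 709), 2) = Pow(1425, 2) = 2030625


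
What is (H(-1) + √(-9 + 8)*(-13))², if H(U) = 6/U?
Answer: -133 + 156*I ≈ -133.0 + 156.0*I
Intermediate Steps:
(H(-1) + √(-9 + 8)*(-13))² = (6/(-1) + √(-9 + 8)*(-13))² = (6*(-1) + √(-1)*(-13))² = (-6 + I*(-13))² = (-6 - 13*I)²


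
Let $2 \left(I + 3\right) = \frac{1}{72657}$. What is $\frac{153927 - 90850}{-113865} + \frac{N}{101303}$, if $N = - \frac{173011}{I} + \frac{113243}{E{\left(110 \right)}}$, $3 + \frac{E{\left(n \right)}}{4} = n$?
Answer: $\frac{38601241432456787}{2152207013817129060} \approx 0.017936$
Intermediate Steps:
$E{\left(n \right)} = -12 + 4 n$
$I = - \frac{435941}{145314}$ ($I = -3 + \frac{1}{2 \cdot 72657} = -3 + \frac{1}{2} \cdot \frac{1}{72657} = -3 + \frac{1}{145314} = - \frac{435941}{145314} \approx -3.0$)
$N = \frac{10809681220975}{186582748}$ ($N = - \frac{173011}{- \frac{435941}{145314}} + \frac{113243}{-12 + 4 \cdot 110} = \left(-173011\right) \left(- \frac{145314}{435941}\right) + \frac{113243}{-12 + 440} = \frac{25140920454}{435941} + \frac{113243}{428} = \frac{10809681220975}{186582748} \approx 57935.0$)
$\frac{153927 - 90850}{-113865} + \frac{N}{101303} = \frac{153927 - 90850}{-113865} + \frac{10809681220975}{186582748 \cdot 101303} = 63077 \left(- \frac{1}{113865}\right) + \frac{10809681220975}{186582748} \cdot \frac{1}{101303} = - \frac{63077}{113865} + \frac{10809681220975}{18901392120644} = \frac{38601241432456787}{2152207013817129060}$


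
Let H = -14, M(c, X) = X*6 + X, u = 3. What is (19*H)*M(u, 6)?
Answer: -11172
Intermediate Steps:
M(c, X) = 7*X (M(c, X) = 6*X + X = 7*X)
(19*H)*M(u, 6) = (19*(-14))*(7*6) = -266*42 = -11172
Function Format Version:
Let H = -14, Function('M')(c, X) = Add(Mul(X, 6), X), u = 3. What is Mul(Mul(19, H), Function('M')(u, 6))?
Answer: -11172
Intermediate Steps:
Function('M')(c, X) = Mul(7, X) (Function('M')(c, X) = Add(Mul(6, X), X) = Mul(7, X))
Mul(Mul(19, H), Function('M')(u, 6)) = Mul(Mul(19, -14), Mul(7, 6)) = Mul(-266, 42) = -11172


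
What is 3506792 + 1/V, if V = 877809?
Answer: 3078293578729/877809 ≈ 3.5068e+6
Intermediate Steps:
3506792 + 1/V = 3506792 + 1/877809 = 3078293578729/877809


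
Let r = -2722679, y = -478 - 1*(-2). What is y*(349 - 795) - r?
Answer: 2934975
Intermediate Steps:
y = -476 (y = -478 + 2 = -476)
y*(349 - 795) - r = -476*(349 - 795) - 1*(-2722679) = -476*(-446) + 2722679 = 212296 + 2722679 = 2934975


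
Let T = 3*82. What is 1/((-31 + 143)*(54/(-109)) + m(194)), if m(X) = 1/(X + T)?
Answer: -47960/2661011 ≈ -0.018023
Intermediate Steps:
T = 246
m(X) = 1/(246 + X) (m(X) = 1/(X + 246) = 1/(246 + X))
1/((-31 + 143)*(54/(-109)) + m(194)) = 1/((-31 + 143)*(54/(-109)) + 1/(246 + 194)) = 1/(112*(54*(-1/109)) + 1/440) = 1/(112*(-54/109) + 1/440) = 1/(-6048/109 + 1/440) = 1/(-2661011/47960) = -47960/2661011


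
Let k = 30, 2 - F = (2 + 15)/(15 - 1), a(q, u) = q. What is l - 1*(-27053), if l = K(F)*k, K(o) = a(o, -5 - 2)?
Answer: 189536/7 ≈ 27077.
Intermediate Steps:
F = 11/14 (F = 2 - (2 + 15)/(15 - 1) = 2 - 17/14 = 11/14 ≈ 0.78571)
K(o) = o
l = 165/7 (l = (11/14)*30 = 165/7 ≈ 23.571)
l - 1*(-27053) = 165/7 - 1*(-27053) = 165/7 + 27053 = 189536/7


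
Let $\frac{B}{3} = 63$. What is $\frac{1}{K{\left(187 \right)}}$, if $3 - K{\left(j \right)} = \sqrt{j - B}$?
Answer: $\frac{3}{11} + \frac{i \sqrt{2}}{11} \approx 0.27273 + 0.12856 i$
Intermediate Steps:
$B = 189$ ($B = 3 \cdot 63 = 189$)
$K{\left(j \right)} = 3 - \sqrt{-189 + j}$ ($K{\left(j \right)} = 3 - \sqrt{j - 189} = 3 - \sqrt{-189 + j}$)
$\frac{1}{K{\left(187 \right)}} = \frac{1}{3 - \sqrt{-189 + 187}} = \frac{1}{3 - \sqrt{-2}} = \frac{1}{3 - i \sqrt{2}}$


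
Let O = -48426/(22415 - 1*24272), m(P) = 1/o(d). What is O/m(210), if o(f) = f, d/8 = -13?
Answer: -1678768/619 ≈ -2712.1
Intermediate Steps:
d = -104 (d = 8*(-13) = -104)
m(P) = -1/104 (m(P) = 1/(-104) = -1/104)
O = 16142/619 (O = -48426/(22415 - 24272) = -48426/(-1857) = -48426*(-1/1857) = 16142/619 ≈ 26.078)
O/m(210) = 16142/(619*(-1/104)) = (16142/619)*(-104) = -1678768/619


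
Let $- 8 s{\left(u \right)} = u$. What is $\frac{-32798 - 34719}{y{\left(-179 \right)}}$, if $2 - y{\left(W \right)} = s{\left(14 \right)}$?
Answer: $- \frac{270068}{15} \approx -18005.0$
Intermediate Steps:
$s{\left(u \right)} = - \frac{u}{8}$
$y{\left(W \right)} = \frac{15}{4}$ ($y{\left(W \right)} = 2 - \left(- \frac{1}{8}\right) 14 = 2 - - \frac{7}{4} = 2 + \frac{7}{4} = \frac{15}{4}$)
$\frac{-32798 - 34719}{y{\left(-179 \right)}} = \frac{-32798 - 34719}{\frac{15}{4}} = \left(-67517\right) \frac{4}{15} = - \frac{270068}{15}$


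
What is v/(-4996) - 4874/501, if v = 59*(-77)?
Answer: -22074461/2502996 ≈ -8.8192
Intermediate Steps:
v = -4543
v/(-4996) - 4874/501 = -4543/(-4996) - 4874/501 = -4543*(-1/4996) - 4874*1/501 = 4543/4996 - 4874/501 = -22074461/2502996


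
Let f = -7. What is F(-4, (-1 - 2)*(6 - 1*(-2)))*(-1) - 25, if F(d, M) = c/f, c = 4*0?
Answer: -25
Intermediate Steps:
c = 0
F(d, M) = 0 (F(d, M) = 0/(-7) = 0*(-1/7) = 0)
F(-4, (-1 - 2)*(6 - 1*(-2)))*(-1) - 25 = 0*(-1) - 25 = 0 - 25 = -25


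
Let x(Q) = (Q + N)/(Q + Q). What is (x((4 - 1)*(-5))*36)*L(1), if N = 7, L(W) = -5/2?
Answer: -24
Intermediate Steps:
L(W) = -5/2 (L(W) = -5*½ = -5/2)
x(Q) = (7 + Q)/(2*Q) (x(Q) = (Q + 7)/(Q + Q) = (7 + Q)/((2*Q)) = (7 + Q)*(1/(2*Q)) = (7 + Q)/(2*Q))
(x((4 - 1)*(-5))*36)*L(1) = (((7 + (4 - 1)*(-5))/(2*(((4 - 1)*(-5)))))*36)*(-5/2) = (((7 + 3*(-5))/(2*((3*(-5)))))*36)*(-5/2) = (((½)*(7 - 15)/(-15))*36)*(-5/2) = (((½)*(-1/15)*(-8))*36)*(-5/2) = ((4/15)*36)*(-5/2) = (48/5)*(-5/2) = -24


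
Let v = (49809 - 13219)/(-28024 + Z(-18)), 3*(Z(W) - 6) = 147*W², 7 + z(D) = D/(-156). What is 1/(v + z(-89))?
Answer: -72852/687941 ≈ -0.10590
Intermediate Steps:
z(D) = -7 - D/156 (z(D) = -7 + D/(-156) = -7 + D*(-1/156) = -7 - D/156)
Z(W) = 6 + 49*W² (Z(W) = 6 + (147*W²)/3 = 6 + 49*W²)
v = -18295/6071 (v = (49809 - 13219)/(-28024 + (6 + 49*(-18)²)) = 36590/(-28024 + (6 + 49*324)) = 36590/(-28024 + (6 + 15876)) = 36590/(-28024 + 15882) = 36590/(-12142) = 36590*(-1/12142) = -18295/6071 ≈ -3.0135)
1/(v + z(-89)) = 1/(-18295/6071 + (-7 - 1/156*(-89))) = 1/(-18295/6071 + (-7 + 89/156)) = 1/(-18295/6071 - 1003/156) = 1/(-687941/72852) = -72852/687941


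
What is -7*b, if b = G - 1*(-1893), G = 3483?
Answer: -37632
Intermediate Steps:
b = 5376 (b = 3483 - 1*(-1893) = 3483 + 1893 = 5376)
-7*b = -7*5376 = -37632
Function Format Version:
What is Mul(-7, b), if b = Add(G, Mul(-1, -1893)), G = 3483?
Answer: -37632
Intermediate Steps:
b = 5376 (b = Add(3483, Mul(-1, -1893)) = Add(3483, 1893) = 5376)
Mul(-7, b) = Mul(-7, 5376) = -37632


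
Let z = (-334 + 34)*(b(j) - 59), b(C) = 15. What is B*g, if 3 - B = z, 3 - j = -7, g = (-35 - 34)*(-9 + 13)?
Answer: 3642372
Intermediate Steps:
g = -276 (g = -69*4 = -276)
j = 10 (j = 3 - 1*(-7) = 3 + 7 = 10)
z = 13200 (z = (-334 + 34)*(15 - 59) = -300*(-44) = 13200)
B = -13197 (B = 3 - 1*13200 = 3 - 13200 = -13197)
B*g = -13197*(-276) = 3642372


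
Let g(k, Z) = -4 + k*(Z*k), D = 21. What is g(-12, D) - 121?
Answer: 2899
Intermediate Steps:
g(k, Z) = -4 + Z*k²
g(-12, D) - 121 = (-4 + 21*(-12)²) - 121 = (-4 + 21*144) - 121 = (-4 + 3024) - 121 = 3020 - 121 = 2899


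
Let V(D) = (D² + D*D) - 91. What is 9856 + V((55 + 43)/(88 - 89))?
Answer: 28973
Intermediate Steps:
V(D) = -91 + 2*D² (V(D) = (D² + D²) - 91 = 2*D² - 91 = -91 + 2*D²)
9856 + V((55 + 43)/(88 - 89)) = 9856 + (-91 + 2*((55 + 43)/(88 - 89))²) = 9856 + (-91 + 2*(98/(-1))²) = 9856 + (-91 + 2*(98*(-1))²) = 9856 + (-91 + 2*(-98)²) = 9856 + (-91 + 2*9604) = 9856 + (-91 + 19208) = 9856 + 19117 = 28973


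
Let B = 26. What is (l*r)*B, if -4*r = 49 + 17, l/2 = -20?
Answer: 17160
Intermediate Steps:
l = -40 (l = 2*(-20) = -40)
r = -33/2 (r = -(49 + 17)/4 = -¼*66 = -33/2 ≈ -16.500)
(l*r)*B = -40*(-33/2)*26 = 660*26 = 17160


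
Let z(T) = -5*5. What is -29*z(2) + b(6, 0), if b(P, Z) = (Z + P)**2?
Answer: 761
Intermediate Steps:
z(T) = -25
b(P, Z) = (P + Z)**2
-29*z(2) + b(6, 0) = -29*(-25) + (6 + 0)**2 = 725 + 6**2 = 725 + 36 = 761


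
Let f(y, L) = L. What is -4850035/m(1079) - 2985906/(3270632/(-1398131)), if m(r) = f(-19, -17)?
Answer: 43416185640391/27800372 ≈ 1.5617e+6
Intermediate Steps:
m(r) = -17
-4850035/m(1079) - 2985906/(3270632/(-1398131)) = -4850035/(-17) - 2985906/(3270632/(-1398131)) = -4850035*(-1/17) - 2985906/(3270632*(-1/1398131)) = 4850035/17 - 2985906/(-3270632/1398131) = 4850035/17 - 2985906*(-1398131/3270632) = 4850035/17 + 2087343870843/1635316 = 43416185640391/27800372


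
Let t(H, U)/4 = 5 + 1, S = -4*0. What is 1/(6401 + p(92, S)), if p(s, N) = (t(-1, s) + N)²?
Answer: 1/6977 ≈ 0.00014333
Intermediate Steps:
S = 0
t(H, U) = 24 (t(H, U) = 4*(5 + 1) = 4*6 = 24)
p(s, N) = (24 + N)²
1/(6401 + p(92, S)) = 1/(6401 + (24 + 0)²) = 1/(6401 + 24²) = 1/(6401 + 576) = 1/6977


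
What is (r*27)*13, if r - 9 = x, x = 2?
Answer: 3861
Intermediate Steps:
r = 11 (r = 9 + 2 = 11)
(r*27)*13 = (11*27)*13 = 297*13 = 3861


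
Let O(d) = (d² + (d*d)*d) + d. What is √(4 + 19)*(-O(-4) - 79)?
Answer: -27*√23 ≈ -129.49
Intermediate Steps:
O(d) = d + d² + d³ (O(d) = (d² + d²*d) + d = (d² + d³) + d = d + d² + d³)
√(4 + 19)*(-O(-4) - 79) = √(4 + 19)*(-(-4)*(1 - 4 + (-4)²) - 79) = √23*(-(-4)*(1 - 4 + 16) - 79) = √23*(-(-4)*13 - 79) = √23*(-1*(-52) - 79) = √23*(52 - 79) = √23*(-27) = -27*√23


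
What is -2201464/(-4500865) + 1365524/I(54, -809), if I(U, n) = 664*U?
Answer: 1556243717861/40345753860 ≈ 38.573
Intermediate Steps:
-2201464/(-4500865) + 1365524/I(54, -809) = -2201464/(-4500865) + 1365524/((664*54)) = -2201464*(-1/4500865) + 1365524/35856 = 2201464/4500865 + 1365524*(1/35856) = 2201464/4500865 + 341381/8964 = 1556243717861/40345753860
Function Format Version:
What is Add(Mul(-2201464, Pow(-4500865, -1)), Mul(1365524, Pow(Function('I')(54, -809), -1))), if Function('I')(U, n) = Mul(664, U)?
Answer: Rational(1556243717861, 40345753860) ≈ 38.573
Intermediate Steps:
Add(Mul(-2201464, Pow(-4500865, -1)), Mul(1365524, Pow(Function('I')(54, -809), -1))) = Add(Mul(-2201464, Pow(-4500865, -1)), Mul(1365524, Pow(Mul(664, 54), -1))) = Add(Mul(-2201464, Rational(-1, 4500865)), Mul(1365524, Pow(35856, -1))) = Add(Rational(2201464, 4500865), Mul(1365524, Rational(1, 35856))) = Add(Rational(2201464, 4500865), Rational(341381, 8964)) = Rational(1556243717861, 40345753860)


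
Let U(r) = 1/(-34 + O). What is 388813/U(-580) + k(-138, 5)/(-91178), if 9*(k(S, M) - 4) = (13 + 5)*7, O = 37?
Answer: 53176787562/45589 ≈ 1.1664e+6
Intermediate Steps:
k(S, M) = 18 (k(S, M) = 4 + ((13 + 5)*7)/9 = 4 + (18*7)/9 = 4 + (⅑)*126 = 4 + 14 = 18)
U(r) = ⅓ (U(r) = 1/(-34 + 37) = 1/3 = ⅓)
388813/U(-580) + k(-138, 5)/(-91178) = 388813/(⅓) + 18/(-91178) = 388813*3 + 18*(-1/91178) = 1166439 - 9/45589 = 53176787562/45589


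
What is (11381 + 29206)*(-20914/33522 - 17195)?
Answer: -3899272261708/5587 ≈ -6.9792e+8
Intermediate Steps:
(11381 + 29206)*(-20914/33522 - 17195) = 40587*(-20914*1/33522 - 17195) = 40587*(-10457/16761 - 17195) = 40587*(-288215852/16761) = -3899272261708/5587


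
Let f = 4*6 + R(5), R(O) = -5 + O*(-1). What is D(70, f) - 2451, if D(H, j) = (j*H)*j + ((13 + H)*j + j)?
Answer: 12445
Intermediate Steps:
R(O) = -5 - O
f = 14 (f = 4*6 + (-5 - 1*5) = 24 + (-5 - 5) = 24 - 10 = 14)
D(H, j) = j + H*j² + j*(13 + H) (D(H, j) = (H*j)*j + (j*(13 + H) + j) = H*j² + (j + j*(13 + H)) = j + H*j² + j*(13 + H))
D(70, f) - 2451 = 14*(14 + 70 + 70*14) - 2451 = 14*(14 + 70 + 980) - 2451 = 14*1064 - 2451 = 14896 - 2451 = 12445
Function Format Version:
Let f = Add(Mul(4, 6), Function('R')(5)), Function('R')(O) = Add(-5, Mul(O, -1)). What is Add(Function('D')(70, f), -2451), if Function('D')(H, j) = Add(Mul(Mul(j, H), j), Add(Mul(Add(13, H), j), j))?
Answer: 12445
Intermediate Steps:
Function('R')(O) = Add(-5, Mul(-1, O))
f = 14 (f = Add(Mul(4, 6), Add(-5, Mul(-1, 5))) = Add(24, Add(-5, -5)) = Add(24, -10) = 14)
Function('D')(H, j) = Add(j, Mul(H, Pow(j, 2)), Mul(j, Add(13, H))) (Function('D')(H, j) = Add(Mul(Mul(H, j), j), Add(Mul(j, Add(13, H)), j)) = Add(Mul(H, Pow(j, 2)), Add(j, Mul(j, Add(13, H)))) = Add(j, Mul(H, Pow(j, 2)), Mul(j, Add(13, H))))
Add(Function('D')(70, f), -2451) = Add(Mul(14, Add(14, 70, Mul(70, 14))), -2451) = Add(Mul(14, Add(14, 70, 980)), -2451) = Add(Mul(14, 1064), -2451) = Add(14896, -2451) = 12445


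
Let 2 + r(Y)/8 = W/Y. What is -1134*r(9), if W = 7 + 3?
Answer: 8064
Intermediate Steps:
W = 10
r(Y) = -16 + 80/Y (r(Y) = -16 + 8*(10/Y) = -16 + 80/Y)
-1134*r(9) = -1134*(-16 + 80/9) = -1134*(-64/9) = 8064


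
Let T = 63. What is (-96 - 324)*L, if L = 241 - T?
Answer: -74760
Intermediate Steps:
L = 178 (L = 241 - 1*63 = 241 - 63 = 178)
(-96 - 324)*L = (-96 - 324)*178 = -420*178 = -74760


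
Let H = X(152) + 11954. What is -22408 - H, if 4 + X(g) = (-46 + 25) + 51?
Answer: -34388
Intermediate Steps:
X(g) = 26 (X(g) = -4 + ((-46 + 25) + 51) = -4 + (-21 + 51) = -4 + 30 = 26)
H = 11980 (H = 26 + 11954 = 11980)
-22408 - H = -22408 - 1*11980 = -22408 - 11980 = -34388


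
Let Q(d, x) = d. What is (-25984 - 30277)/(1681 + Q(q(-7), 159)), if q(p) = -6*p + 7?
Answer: -56261/1730 ≈ -32.521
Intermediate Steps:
q(p) = 7 - 6*p
(-25984 - 30277)/(1681 + Q(q(-7), 159)) = (-25984 - 30277)/(1681 + (7 - 6*(-7))) = -56261/(1681 + (7 + 42)) = -56261/(1681 + 49) = -56261/1730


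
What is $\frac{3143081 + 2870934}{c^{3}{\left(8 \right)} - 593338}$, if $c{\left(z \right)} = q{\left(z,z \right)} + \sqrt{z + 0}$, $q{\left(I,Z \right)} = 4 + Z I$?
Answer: $- \frac{833764997555}{37669817938} - \frac{41737264100 \sqrt{2}}{18834908969} \approx -25.267$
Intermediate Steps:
$q{\left(I,Z \right)} = 4 + I Z$
$c{\left(z \right)} = 4 + \sqrt{z} + z^{2}$ ($c{\left(z \right)} = \left(4 + z z\right) + \sqrt{z + 0} = \left(4 + z^{2}\right) + \sqrt{z} = 4 + \sqrt{z} + z^{2}$)
$\frac{3143081 + 2870934}{c^{3}{\left(8 \right)} - 593338} = \frac{3143081 + 2870934}{\left(4 + \sqrt{8} + 8^{2}\right)^{3} - 593338} = \frac{6014015}{\left(4 + 2 \sqrt{2} + 64\right)^{3} - 593338} = \frac{6014015}{\left(68 + 2 \sqrt{2}\right)^{3} - 593338} = \frac{6014015}{-593338 + \left(68 + 2 \sqrt{2}\right)^{3}}$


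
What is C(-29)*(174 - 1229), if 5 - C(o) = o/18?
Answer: -125545/18 ≈ -6974.7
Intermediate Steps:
C(o) = 5 - o/18
C(-29)*(174 - 1229) = (5 - 1/18*(-29))*(174 - 1229) = (5 + 29/18)*(-1055) = (119/18)*(-1055) = -125545/18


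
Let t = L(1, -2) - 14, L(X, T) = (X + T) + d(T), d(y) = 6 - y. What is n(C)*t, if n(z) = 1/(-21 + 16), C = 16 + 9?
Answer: 7/5 ≈ 1.4000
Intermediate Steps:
C = 25
L(X, T) = 6 + X (L(X, T) = (X + T) + (6 - T) = (T + X) + (6 - T) = 6 + X)
n(z) = -1/5 (n(z) = 1/(-5) = -1/5)
t = -7 (t = (6 + 1) - 14 = 7 - 14 = -7)
n(C)*t = -1/5*(-7) = 7/5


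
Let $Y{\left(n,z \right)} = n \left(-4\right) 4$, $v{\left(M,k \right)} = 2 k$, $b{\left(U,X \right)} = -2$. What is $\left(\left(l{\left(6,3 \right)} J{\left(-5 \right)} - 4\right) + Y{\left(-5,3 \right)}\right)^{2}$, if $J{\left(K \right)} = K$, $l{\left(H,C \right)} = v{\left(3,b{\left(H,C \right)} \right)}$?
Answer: $9216$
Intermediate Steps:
$l{\left(H,C \right)} = -4$ ($l{\left(H,C \right)} = 2 \left(-2\right) = -4$)
$Y{\left(n,z \right)} = - 16 n$ ($Y{\left(n,z \right)} = - 4 n 4 = - 16 n$)
$\left(\left(l{\left(6,3 \right)} J{\left(-5 \right)} - 4\right) + Y{\left(-5,3 \right)}\right)^{2} = \left(\left(\left(-4\right) \left(-5\right) - 4\right) - -80\right)^{2} = \left(\left(20 - 4\right) + 80\right)^{2} = \left(16 + 80\right)^{2} = 96^{2} = 9216$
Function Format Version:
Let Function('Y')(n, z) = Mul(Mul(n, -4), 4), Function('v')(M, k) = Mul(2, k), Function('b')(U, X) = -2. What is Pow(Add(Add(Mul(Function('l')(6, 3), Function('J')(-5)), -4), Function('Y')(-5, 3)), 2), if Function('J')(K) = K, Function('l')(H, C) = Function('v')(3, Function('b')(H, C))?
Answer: 9216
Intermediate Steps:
Function('l')(H, C) = -4 (Function('l')(H, C) = Mul(2, -2) = -4)
Function('Y')(n, z) = Mul(-16, n) (Function('Y')(n, z) = Mul(Mul(-4, n), 4) = Mul(-16, n))
Pow(Add(Add(Mul(Function('l')(6, 3), Function('J')(-5)), -4), Function('Y')(-5, 3)), 2) = Pow(Add(Add(Mul(-4, -5), -4), Mul(-16, -5)), 2) = Pow(Add(Add(20, -4), 80), 2) = Pow(Add(16, 80), 2) = Pow(96, 2) = 9216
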